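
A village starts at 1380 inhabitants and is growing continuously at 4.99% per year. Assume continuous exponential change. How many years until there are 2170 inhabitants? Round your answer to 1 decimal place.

2170 = 1380 · e^(0.0499·t)
t = ln(2170/1380) / 0.0499 = ln(1.57246) / 0.0499 = 0.45264 / 0.0499

t ≈ 9.1 years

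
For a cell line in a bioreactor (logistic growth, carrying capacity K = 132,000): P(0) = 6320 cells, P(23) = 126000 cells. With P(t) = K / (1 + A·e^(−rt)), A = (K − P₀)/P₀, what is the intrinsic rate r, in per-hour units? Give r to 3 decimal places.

A = (132000 − 6320)/6320 = 19.88608
126000 = 132000/(1 + 19.88608·e^(−r·23)) → e^(−23r) = (1.04762 − 1)/19.88608 = 0.002395
r = −ln(0.002395)/23 = 6.03454/23

r ≈ 0.262 per hour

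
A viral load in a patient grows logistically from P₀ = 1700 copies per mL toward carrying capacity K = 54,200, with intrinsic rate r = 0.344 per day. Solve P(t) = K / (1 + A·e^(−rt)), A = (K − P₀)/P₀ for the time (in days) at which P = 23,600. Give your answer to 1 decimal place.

t ≈ 9.2 days

A = (54200 − 1700)/1700 = 30.88235
23600 = 54200/(1 + 30.88235·e^(−0.344t)) → 1 + 30.88235·e^(−0.344t) = 2.29661
e^(−0.344t) = 0.041985 → t = ln(23.81776)/0.344 = 3.17043/0.344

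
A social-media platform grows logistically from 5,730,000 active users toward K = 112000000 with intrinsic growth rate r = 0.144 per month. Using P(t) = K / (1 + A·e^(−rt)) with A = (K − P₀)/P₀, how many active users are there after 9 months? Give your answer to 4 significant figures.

A = (112000000 − 5730000)/5730000 = 18.54625
P(9) = 112000000 / (1 + 18.54625·e^(−0.144·9)) = 112000000 / (1 + 18.54625·0.273624)
= 112000000 / 6.0747 ≈ 18437123.16

≈ 18,440,000 active users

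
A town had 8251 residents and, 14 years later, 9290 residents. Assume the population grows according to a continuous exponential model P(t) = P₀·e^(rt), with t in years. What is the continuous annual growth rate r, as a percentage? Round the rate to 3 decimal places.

r ≈ 0.847% per year

9290 = 8251 · e^(r·14)
e^(14r) = 9290/8251 = 1.12592
r = ln(1.12592) / 14 = 0.1186 / 14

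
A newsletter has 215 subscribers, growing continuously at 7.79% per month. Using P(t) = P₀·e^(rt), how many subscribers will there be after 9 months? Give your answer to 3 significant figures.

P(9) = 215 · e^(0.0779·9) = 215 · e^(0.7011)
= 215 · 2.01597 ≈ 433.43

≈ 433 subscribers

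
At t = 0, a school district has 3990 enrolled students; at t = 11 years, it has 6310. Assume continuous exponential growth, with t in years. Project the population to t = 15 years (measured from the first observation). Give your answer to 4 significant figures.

r = ln(6310/3990) / 11 ≈ 0.041668 per year
P(15) = 3990 · e^(0.041668·15) = 3990 · 1.86827 ≈ 7454.41

≈ 7,454 enrolled students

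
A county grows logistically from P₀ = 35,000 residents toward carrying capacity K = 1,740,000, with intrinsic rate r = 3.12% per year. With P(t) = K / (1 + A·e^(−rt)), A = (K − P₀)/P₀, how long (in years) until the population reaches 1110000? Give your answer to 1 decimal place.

A = (1740000 − 35000)/35000 = 48.71429
1110000 = 1740000/(1 + 48.71429·e^(−0.0312t)) → 1 + 48.71429·e^(−0.0312t) = 1.56757
e^(−0.0312t) = 0.011651 → t = ln(85.82993)/0.0312 = 4.45237/0.0312

t ≈ 142.7 years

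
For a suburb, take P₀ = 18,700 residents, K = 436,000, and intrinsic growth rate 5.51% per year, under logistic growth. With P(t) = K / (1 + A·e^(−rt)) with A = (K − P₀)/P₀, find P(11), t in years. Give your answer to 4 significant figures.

A = (436000 − 18700)/18700 = 22.31551
P(11) = 436000 / (1 + 22.31551·e^(−0.0551·11)) = 436000 / (1 + 22.31551·0.545474)
= 436000 / 13.17253 ≈ 33099.18

≈ 33,100 residents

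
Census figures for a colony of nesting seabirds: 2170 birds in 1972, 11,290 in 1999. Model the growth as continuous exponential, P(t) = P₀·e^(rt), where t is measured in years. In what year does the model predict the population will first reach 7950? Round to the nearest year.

year 1993

r = ln(11290/2170) / 27 = 1.64919/27 ≈ 0.061081 per year
t = ln(7950/2170) / r = 1.29844/0.061081 ≈ 21.26 years after 1972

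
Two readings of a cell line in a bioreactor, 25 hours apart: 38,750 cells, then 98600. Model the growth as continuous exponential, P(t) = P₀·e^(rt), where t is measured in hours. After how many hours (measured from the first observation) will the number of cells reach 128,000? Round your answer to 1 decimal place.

r = ln(98600/38750) / 25 ≈ 0.037358 per hour
t = ln(128000/38750) / r = 1.1949 / 0.037358 ≈ 31.985

t ≈ 32.0 hours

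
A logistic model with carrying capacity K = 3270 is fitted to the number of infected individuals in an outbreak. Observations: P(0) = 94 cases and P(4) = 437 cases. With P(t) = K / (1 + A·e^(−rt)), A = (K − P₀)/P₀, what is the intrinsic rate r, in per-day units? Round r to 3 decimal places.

r ≈ 0.413 per day

A = (3270 − 94)/94 = 33.78723
437 = 3270/(1 + 33.78723·e^(−r·4)) → e^(−4r) = (7.48284 − 1)/33.78723 = 0.191872
r = −ln(0.191872)/4 = 1.65092/4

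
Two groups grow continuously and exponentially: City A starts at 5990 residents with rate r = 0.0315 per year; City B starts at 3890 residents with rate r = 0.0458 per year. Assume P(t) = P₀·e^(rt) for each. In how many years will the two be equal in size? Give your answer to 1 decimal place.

5990·e^(0.0315t) = 3890·e^(0.0458t)
5990/3890 = e^((0.0458 − 0.0315)t) → ln(1.53985) = 0.0143·t
t = 0.43168 / 0.0143

t ≈ 30.2 years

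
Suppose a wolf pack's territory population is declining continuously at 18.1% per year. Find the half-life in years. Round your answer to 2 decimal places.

half-life = ln(2) / |r| = 0.69315 / 0.181

half-life ≈ 3.83 years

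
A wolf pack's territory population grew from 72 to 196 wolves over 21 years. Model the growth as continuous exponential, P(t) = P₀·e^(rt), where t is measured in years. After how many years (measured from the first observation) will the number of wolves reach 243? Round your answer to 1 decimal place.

r = ln(196/72) / 21 ≈ 0.047688 per year
t = ln(243/72) / r = 1.2164 / 0.047688 ≈ 25.507

t ≈ 25.5 years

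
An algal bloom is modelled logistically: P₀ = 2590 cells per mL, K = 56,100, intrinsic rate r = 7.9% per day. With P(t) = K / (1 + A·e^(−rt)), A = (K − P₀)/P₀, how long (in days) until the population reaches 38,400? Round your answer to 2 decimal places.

t ≈ 48.14 days

A = (56100 − 2590)/2590 = 20.66023
38400 = 56100/(1 + 20.66023·e^(−0.079t)) → 1 + 20.66023·e^(−0.079t) = 1.46094
e^(−0.079t) = 0.02231 → t = ln(44.8222)/0.079 = 3.8027/0.079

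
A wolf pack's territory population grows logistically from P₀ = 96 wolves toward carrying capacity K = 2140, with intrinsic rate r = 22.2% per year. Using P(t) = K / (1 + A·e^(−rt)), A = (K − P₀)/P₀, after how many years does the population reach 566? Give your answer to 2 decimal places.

t ≈ 9.17 years

A = (2140 − 96)/96 = 21.29167
566 = 2140/(1 + 21.29167·e^(−0.222t)) → 1 + 21.29167·e^(−0.222t) = 3.78092
e^(−0.222t) = 0.130611 → t = ln(7.65634)/0.222 = 2.03553/0.222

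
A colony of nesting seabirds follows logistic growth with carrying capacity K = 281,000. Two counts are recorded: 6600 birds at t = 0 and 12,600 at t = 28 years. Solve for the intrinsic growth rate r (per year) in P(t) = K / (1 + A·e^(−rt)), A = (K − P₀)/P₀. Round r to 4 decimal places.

A = (281000 − 6600)/6600 = 41.57576
12600 = 281000/(1 + 41.57576·e^(−r·28)) → e^(−28r) = (22.30159 − 1)/41.57576 = 0.512356
r = −ln(0.512356)/28 = 0.66874/28

r ≈ 0.0239 per year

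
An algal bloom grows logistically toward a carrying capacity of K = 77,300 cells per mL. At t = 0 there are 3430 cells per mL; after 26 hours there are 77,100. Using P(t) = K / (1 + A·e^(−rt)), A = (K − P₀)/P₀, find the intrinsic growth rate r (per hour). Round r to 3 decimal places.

A = (77300 − 3430)/3430 = 21.53644
77100 = 77300/(1 + 21.53644·e^(−r·26)) → e^(−26r) = (1.00259 − 1)/21.53644 = 0.00012
r = −ln(0.00012)/26 = 9.02429/26

r ≈ 0.347 per hour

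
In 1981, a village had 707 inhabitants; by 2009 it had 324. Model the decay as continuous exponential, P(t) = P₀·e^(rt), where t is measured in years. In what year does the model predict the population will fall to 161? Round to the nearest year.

r = ln(324/707) / 28 = -0.78029/28 ≈ -0.027867 per year
t = ln(161/707) / r = -1.47963/-0.027867 ≈ 53.1 years after 1981

year 2034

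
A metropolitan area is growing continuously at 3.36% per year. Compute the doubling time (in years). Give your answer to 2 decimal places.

doubling time = ln(2) / |r| = 0.69315 / 0.0336

doubling time ≈ 20.63 years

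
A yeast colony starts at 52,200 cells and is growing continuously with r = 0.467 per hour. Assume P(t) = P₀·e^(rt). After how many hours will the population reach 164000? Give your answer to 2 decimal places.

t ≈ 2.45 hours

164000 = 52200 · e^(0.467·t)
t = ln(164000/52200) / 0.467 = ln(3.14176) / 0.467 = 1.14478 / 0.467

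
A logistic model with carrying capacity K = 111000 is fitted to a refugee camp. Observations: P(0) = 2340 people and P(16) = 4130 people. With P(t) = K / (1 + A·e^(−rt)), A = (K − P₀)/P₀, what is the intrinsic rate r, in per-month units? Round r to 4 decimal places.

A = (111000 − 2340)/2340 = 46.4359
4130 = 111000/(1 + 46.4359·e^(−r·16)) → e^(−16r) = (26.87651 − 1)/46.4359 = 0.557252
r = −ln(0.557252)/16 = 0.58474/16

r ≈ 0.0365 per month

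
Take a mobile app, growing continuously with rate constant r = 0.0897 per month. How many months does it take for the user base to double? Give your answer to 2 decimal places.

doubling time = ln(2) / |r| = 0.69315 / 0.0897

doubling time ≈ 7.73 months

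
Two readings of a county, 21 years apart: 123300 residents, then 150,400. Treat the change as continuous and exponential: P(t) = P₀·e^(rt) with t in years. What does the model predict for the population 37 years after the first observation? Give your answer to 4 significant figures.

≈ 175,000 residents

r = ln(150400/123300) / 21 ≈ 0.009461 per year
P(37) = 123300 · e^(0.009461·37) = 123300 · 1.41914 ≈ 174980.08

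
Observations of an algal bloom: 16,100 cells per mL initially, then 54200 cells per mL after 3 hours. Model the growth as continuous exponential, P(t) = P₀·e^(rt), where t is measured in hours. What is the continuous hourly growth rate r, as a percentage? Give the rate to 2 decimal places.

54200 = 16100 · e^(r·3)
e^(3r) = 54200/16100 = 3.36646
r = ln(3.36646) / 3 = 1.21386 / 3

r ≈ 40.46% per hour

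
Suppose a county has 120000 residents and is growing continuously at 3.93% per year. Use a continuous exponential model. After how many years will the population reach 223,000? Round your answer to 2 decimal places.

t ≈ 15.77 years

223000 = 120000 · e^(0.0393·t)
t = ln(223000/120000) / 0.0393 = ln(1.85833) / 0.0393 = 0.61968 / 0.0393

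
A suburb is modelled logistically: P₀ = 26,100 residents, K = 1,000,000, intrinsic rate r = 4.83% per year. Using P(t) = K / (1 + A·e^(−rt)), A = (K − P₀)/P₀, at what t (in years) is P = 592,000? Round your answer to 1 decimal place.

t ≈ 82.6 years

A = (1000000 − 26100)/26100 = 37.31418
592000 = 1000000/(1 + 37.31418·e^(−0.0483t)) → 1 + 37.31418·e^(−0.0483t) = 1.68919
e^(−0.0483t) = 0.01847 → t = ln(54.14214)/0.0483 = 3.99161/0.0483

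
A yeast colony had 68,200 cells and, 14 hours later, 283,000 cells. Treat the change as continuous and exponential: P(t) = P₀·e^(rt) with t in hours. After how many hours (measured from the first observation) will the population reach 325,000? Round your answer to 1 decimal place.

r = ln(283000/68200) / 14 ≈ 0.101643 per hour
t = ln(325000/68200) / r = 1.56138 / 0.101643 ≈ 15.361

t ≈ 15.4 hours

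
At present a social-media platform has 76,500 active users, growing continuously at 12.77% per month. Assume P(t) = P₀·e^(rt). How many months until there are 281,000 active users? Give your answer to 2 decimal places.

t ≈ 10.19 months

281000 = 76500 · e^(0.1277·t)
t = ln(281000/76500) / 0.1277 = ln(3.6732) / 0.1277 = 1.30106 / 0.1277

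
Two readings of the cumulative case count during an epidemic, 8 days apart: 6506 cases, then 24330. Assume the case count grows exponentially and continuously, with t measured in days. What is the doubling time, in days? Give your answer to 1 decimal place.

doubling time ≈ 4.2 days

r = ln(24330/6506) / 8 = ln(3.73962) / 8 ≈ 0.164873 per day
doubling time = ln 2 / |r| = 0.69315 / 0.164873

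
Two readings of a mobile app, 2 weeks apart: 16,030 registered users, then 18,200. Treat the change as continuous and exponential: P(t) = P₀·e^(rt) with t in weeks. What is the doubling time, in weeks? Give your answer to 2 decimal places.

doubling time ≈ 10.92 weeks

r = ln(18200/16030) / 2 = ln(1.13537) / 2 ≈ 0.06348 per week
doubling time = ln 2 / |r| = 0.69315 / 0.06348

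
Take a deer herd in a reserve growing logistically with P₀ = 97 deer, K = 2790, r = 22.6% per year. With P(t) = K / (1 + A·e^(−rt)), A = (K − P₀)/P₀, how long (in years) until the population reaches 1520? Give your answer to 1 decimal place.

A = (2790 − 97)/97 = 27.76289
1520 = 2790/(1 + 27.76289·e^(−0.226t)) → 1 + 27.76289·e^(−0.226t) = 1.83553
e^(−0.226t) = 0.030095 → t = ln(33.22802)/0.226 = 3.50339/0.226

t ≈ 15.5 years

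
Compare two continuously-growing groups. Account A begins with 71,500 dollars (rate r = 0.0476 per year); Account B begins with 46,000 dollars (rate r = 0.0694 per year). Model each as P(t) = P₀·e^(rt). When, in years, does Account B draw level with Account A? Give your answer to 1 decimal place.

71500·e^(0.0476t) = 46000·e^(0.0694t)
71500/46000 = e^((0.0694 − 0.0476)t) → ln(1.55435) = 0.0218·t
t = 0.44106 / 0.0218

t ≈ 20.2 years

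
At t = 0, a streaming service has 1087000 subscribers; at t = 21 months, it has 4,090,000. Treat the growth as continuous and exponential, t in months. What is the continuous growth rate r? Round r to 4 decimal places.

r ≈ 0.0631 per month

4090000 = 1087000 · e^(r·21)
e^(21r) = 4090000/1087000 = 3.76265
r = ln(3.76265) / 21 = 1.32512 / 21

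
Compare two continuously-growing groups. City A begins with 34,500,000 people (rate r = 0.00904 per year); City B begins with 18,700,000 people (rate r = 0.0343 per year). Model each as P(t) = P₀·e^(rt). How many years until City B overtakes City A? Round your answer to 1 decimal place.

t ≈ 24.2 years

34500000·e^(0.00904t) = 18700000·e^(0.0343t)
34500000/18700000 = e^((0.0343 − 0.00904)t) → ln(1.84492) = 0.02526·t
t = 0.61244 / 0.02526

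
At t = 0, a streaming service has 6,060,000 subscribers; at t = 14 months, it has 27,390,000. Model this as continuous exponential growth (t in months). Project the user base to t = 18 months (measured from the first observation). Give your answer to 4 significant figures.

≈ 42,150,000 subscribers

r = ln(27390000/6060000) / 14 ≈ 0.107748 per month
P(18) = 6060000 · e^(0.107748·18) = 6060000 · 6.95499 ≈ 42147226.97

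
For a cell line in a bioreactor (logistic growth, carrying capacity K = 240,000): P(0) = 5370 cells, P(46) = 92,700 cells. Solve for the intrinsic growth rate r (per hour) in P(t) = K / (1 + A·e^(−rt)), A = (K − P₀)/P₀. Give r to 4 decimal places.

r ≈ 0.0720 per hour

A = (240000 − 5370)/5370 = 43.69274
92700 = 240000/(1 + 43.69274·e^(−r·46)) → e^(−46r) = (2.589 − 1)/43.69274 = 0.036368
r = −ln(0.036368)/46 = 3.31408/46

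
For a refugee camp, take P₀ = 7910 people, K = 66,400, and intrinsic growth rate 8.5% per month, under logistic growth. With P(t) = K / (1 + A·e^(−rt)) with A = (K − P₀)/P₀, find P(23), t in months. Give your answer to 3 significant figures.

A = (66400 − 7910)/7910 = 7.39444
P(23) = 66400 / (1 + 7.39444·e^(−0.085·23)) = 66400 / (1 + 7.39444·0.141564)
= 66400 / 2.04679 ≈ 32441.05

≈ 32,400 people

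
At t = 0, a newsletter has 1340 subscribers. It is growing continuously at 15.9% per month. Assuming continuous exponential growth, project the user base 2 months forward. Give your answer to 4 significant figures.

≈ 1,842 subscribers

P(2) = 1340 · e^(0.159·2) = 1340 · e^(0.318)
= 1340 · 1.37438 ≈ 1841.66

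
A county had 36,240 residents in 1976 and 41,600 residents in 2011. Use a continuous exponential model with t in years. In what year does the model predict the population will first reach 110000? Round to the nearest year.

r = ln(41600/36240) / 35 = 0.13794/35 ≈ 0.003941 per year
t = ln(110000/36240) / r = 1.11032/0.003941 ≈ 281.73 years after 1976

year 2258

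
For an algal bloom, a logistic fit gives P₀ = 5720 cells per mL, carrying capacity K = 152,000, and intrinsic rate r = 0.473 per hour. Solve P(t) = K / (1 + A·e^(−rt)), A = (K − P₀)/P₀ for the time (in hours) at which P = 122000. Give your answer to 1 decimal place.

A = (152000 − 5720)/5720 = 25.57343
122000 = 152000/(1 + 25.57343·e^(−0.473t)) → 1 + 25.57343·e^(−0.473t) = 1.2459
e^(−0.473t) = 0.009616 → t = ln(103.9986)/0.473 = 4.64438/0.473

t ≈ 9.8 hours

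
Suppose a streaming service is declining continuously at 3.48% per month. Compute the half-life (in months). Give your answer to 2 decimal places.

half-life ≈ 19.92 months

half-life = ln(2) / |r| = 0.69315 / 0.0348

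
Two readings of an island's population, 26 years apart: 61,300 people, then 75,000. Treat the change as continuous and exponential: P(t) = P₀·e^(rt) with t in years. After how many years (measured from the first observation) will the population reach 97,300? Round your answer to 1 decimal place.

r = ln(75000/61300) / 26 ≈ 0.007758 per year
t = ln(97300/61300) / r = 0.46202 / 0.007758 ≈ 59.554

t ≈ 59.6 years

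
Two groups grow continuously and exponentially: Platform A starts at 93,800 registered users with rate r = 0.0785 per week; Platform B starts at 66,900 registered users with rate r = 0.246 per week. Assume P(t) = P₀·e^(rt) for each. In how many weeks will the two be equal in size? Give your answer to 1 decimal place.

93800·e^(0.0785t) = 66900·e^(0.246t)
93800/66900 = e^((0.246 − 0.0785)t) → ln(1.40209) = 0.1675·t
t = 0.33797 / 0.1675

t ≈ 2.0 weeks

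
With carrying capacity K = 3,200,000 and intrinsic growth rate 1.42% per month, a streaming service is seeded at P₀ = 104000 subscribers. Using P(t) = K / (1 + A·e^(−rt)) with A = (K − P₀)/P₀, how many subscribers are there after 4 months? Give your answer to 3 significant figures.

A = (3200000 − 104000)/104000 = 29.76923
P(4) = 3200000 / (1 + 29.76923·e^(−0.0142·4)) = 3200000 / (1 + 29.76923·0.944783)
= 3200000 / 29.12546 ≈ 109869.5

≈ 110,000 subscribers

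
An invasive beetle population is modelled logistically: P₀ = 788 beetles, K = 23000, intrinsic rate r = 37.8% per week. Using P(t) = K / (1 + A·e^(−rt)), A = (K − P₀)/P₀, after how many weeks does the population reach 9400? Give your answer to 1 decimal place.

t ≈ 7.9 weeks

A = (23000 − 788)/788 = 28.18782
9400 = 23000/(1 + 28.18782·e^(−0.378t)) → 1 + 28.18782·e^(−0.378t) = 2.44681
e^(−0.378t) = 0.051327 → t = ln(19.48276)/0.378 = 2.96953/0.378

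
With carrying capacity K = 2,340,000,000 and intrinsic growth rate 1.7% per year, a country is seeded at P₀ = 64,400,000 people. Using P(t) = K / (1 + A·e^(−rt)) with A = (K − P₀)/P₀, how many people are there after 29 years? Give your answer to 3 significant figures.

≈ 104,000,000 people

A = (2340000000 − 64400000)/64400000 = 35.3354
P(29) = 2340000000 / (1 + 35.3354·e^(−0.017·29)) = 2340000000 / (1 + 35.3354·0.610791)
= 2340000000 / 22.58256 ≈ 103619802.43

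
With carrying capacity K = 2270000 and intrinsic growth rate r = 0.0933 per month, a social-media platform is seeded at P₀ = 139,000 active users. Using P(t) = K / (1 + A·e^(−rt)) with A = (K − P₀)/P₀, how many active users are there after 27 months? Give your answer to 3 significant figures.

≈ 1,020,000 active users

A = (2270000 − 139000)/139000 = 15.33094
P(27) = 2270000 / (1 + 15.33094·e^(−0.0933·27)) = 2270000 / (1 + 15.33094·0.080532)
= 2270000 / 2.23463 ≈ 1015827.36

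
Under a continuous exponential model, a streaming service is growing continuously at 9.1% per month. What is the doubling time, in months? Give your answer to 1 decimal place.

doubling time ≈ 7.6 months

doubling time = ln(2) / |r| = 0.69315 / 0.091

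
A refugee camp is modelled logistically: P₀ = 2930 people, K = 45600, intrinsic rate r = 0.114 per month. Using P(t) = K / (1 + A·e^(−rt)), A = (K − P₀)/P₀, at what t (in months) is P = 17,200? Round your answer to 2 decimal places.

t ≈ 19.10 months

A = (45600 − 2930)/2930 = 14.56314
17200 = 45600/(1 + 14.56314·e^(−0.114t)) → 1 + 14.56314·e^(−0.114t) = 2.65116
e^(−0.114t) = 0.11338 → t = ln(8.81993)/0.114 = 2.17701/0.114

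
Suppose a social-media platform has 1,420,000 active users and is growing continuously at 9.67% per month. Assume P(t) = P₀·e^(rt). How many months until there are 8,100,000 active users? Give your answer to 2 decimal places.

t ≈ 18.01 months

8100000 = 1420000 · e^(0.0967·t)
t = ln(8100000/1420000) / 0.0967 = ln(5.70423) / 0.0967 = 1.74121 / 0.0967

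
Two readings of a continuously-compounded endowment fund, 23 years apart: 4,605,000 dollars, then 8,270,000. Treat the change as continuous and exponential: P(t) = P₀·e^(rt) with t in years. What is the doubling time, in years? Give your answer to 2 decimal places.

doubling time ≈ 27.23 years

r = ln(8270000/4605000) / 23 = ln(1.79587) / 23 ≈ 0.025456 per year
doubling time = ln 2 / |r| = 0.69315 / 0.025456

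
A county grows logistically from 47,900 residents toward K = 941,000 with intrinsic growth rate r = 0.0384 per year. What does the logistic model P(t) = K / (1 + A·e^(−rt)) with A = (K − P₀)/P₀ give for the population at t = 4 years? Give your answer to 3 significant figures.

≈ 55,400 residents

A = (941000 − 47900)/47900 = 18.64509
P(4) = 941000 / (1 + 18.64509·e^(−0.0384·4)) = 941000 / (1 + 18.64509·0.857615)
= 941000 / 16.99031 ≈ 55384.5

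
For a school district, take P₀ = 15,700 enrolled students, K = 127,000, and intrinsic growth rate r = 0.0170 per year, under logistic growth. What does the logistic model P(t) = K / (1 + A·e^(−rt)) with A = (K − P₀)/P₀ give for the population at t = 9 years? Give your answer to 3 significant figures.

A = (127000 − 15700)/15700 = 7.08917
P(9) = 127000 / (1 + 7.08917·e^(−0.017·9)) = 127000 / (1 + 7.08917·0.85813)
= 127000 / 7.08343 ≈ 17929.17

≈ 17,900 enrolled students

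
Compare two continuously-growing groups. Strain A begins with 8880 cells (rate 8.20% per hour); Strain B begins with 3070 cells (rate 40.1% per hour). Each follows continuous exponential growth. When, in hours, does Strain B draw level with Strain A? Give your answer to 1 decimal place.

t ≈ 3.3 hours

8880·e^(0.082t) = 3070·e^(0.401t)
8880/3070 = e^((0.401 − 0.082)t) → ln(2.89251) = 0.319·t
t = 1.06212 / 0.319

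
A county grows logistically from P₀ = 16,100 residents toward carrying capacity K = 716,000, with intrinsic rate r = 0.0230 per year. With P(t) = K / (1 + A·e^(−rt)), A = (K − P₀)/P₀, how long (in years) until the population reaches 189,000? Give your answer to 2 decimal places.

A = (716000 − 16100)/16100 = 43.47205
189000 = 716000/(1 + 43.47205·e^(−0.023t)) → 1 + 43.47205·e^(−0.023t) = 3.78836
e^(−0.023t) = 0.064141 → t = ln(15.59055)/0.023 = 2.74666/0.023

t ≈ 119.42 years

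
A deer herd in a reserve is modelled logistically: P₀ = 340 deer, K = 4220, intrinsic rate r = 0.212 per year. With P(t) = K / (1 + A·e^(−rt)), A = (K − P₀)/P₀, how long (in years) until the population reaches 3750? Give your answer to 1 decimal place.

A = (4220 − 340)/340 = 11.41176
3750 = 4220/(1 + 11.41176·e^(−0.212t)) → 1 + 11.41176·e^(−0.212t) = 1.12533
e^(−0.212t) = 0.010983 → t = ln(91.05131)/0.212 = 4.51142/0.212

t ≈ 21.3 years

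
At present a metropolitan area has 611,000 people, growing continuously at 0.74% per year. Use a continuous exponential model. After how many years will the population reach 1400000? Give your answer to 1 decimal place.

1400000 = 611000 · e^(0.0074·t)
t = ln(1400000/611000) / 0.0074 = ln(2.29133) / 0.0074 = 0.82913 / 0.0074

t ≈ 112.0 years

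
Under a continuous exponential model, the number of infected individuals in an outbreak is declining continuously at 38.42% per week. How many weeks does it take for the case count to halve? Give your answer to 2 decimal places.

half-life = ln(2) / |r| = 0.69315 / 0.3842

half-life ≈ 1.80 weeks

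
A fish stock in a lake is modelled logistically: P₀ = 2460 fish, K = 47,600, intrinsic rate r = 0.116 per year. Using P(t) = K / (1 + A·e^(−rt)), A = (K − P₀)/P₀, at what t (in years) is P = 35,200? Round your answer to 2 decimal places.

A = (47600 − 2460)/2460 = 18.34959
35200 = 47600/(1 + 18.34959·e^(−0.116t)) → 1 + 18.34959·e^(−0.116t) = 1.35227
e^(−0.116t) = 0.019198 → t = ln(52.08917)/0.116 = 3.95296/0.116

t ≈ 34.08 years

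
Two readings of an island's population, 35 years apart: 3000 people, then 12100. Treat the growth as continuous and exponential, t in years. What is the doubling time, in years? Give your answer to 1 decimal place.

r = ln(12100/3000) / 35 = ln(4.03333) / 35 ≈ 0.039846 per year
doubling time = ln 2 / |r| = 0.69315 / 0.039846

doubling time ≈ 17.4 years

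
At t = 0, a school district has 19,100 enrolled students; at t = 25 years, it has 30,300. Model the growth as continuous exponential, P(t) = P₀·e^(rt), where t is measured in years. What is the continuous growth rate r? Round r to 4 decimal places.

r ≈ 0.0185 per year

30300 = 19100 · e^(r·25)
e^(25r) = 30300/19100 = 1.58639
r = ln(1.58639) / 25 = 0.46146 / 25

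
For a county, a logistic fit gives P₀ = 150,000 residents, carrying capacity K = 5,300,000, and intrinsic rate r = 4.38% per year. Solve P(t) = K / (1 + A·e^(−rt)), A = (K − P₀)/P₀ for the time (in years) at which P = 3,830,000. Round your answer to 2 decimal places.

t ≈ 102.60 years

A = (5300000 − 150000)/150000 = 34.33333
3830000 = 5300000/(1 + 34.33333·e^(−0.0438t)) → 1 + 34.33333·e^(−0.0438t) = 1.38381
e^(−0.0438t) = 0.011179 → t = ln(89.45351)/0.0438 = 4.49372/0.0438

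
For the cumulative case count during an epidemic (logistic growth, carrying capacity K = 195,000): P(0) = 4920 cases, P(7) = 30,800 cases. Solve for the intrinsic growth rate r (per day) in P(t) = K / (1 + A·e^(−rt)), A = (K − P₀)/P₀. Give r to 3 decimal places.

A = (195000 − 4920)/4920 = 38.63415
30800 = 195000/(1 + 38.63415·e^(−r·7)) → e^(−7r) = (6.33117 − 1)/38.63415 = 0.137991
r = −ln(0.137991)/7 = 1.98057/7

r ≈ 0.283 per day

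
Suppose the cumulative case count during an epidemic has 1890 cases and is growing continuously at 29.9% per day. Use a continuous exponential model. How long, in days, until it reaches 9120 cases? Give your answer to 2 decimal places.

t ≈ 5.26 days

9120 = 1890 · e^(0.299·t)
t = ln(9120/1890) / 0.299 = ln(4.8254) / 0.299 = 1.57389 / 0.299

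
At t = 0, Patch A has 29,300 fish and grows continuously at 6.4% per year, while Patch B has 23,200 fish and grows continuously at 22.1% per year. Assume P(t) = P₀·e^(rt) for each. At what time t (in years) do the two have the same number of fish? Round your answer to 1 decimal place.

t ≈ 1.5 years

29300·e^(0.064t) = 23200·e^(0.221t)
29300/23200 = e^((0.221 − 0.064)t) → ln(1.26293) = 0.157·t
t = 0.23344 / 0.157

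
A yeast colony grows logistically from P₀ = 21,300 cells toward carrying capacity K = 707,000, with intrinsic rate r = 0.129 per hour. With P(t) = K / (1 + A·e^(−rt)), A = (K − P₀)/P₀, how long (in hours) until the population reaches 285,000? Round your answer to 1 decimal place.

A = (707000 − 21300)/21300 = 32.19249
285000 = 707000/(1 + 32.19249·e^(−0.129t)) → 1 + 32.19249·e^(−0.129t) = 2.4807
e^(−0.129t) = 0.045995 → t = ln(21.74137)/0.129 = 3.07922/0.129

t ≈ 23.9 hours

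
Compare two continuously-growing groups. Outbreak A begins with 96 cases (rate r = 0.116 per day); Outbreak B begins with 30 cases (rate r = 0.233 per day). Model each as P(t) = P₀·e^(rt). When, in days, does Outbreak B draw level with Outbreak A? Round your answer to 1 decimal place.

96·e^(0.116t) = 30·e^(0.233t)
96/30 = e^((0.233 − 0.116)t) → ln(3.2) = 0.117·t
t = 1.16315 / 0.117

t ≈ 9.9 days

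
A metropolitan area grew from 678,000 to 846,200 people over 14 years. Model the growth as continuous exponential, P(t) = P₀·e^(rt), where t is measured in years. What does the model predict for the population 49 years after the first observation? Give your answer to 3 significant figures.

r = ln(846200/678000) / 14 ≈ 0.015829 per year
P(49) = 678000 · e^(0.015829·49) = 678000 · 2.17196 ≈ 1472588.28

≈ 1,470,000 people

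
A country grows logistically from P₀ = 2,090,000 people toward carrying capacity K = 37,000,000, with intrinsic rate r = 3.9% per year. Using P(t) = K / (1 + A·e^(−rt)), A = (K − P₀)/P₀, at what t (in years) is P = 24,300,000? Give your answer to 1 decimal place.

t ≈ 88.8 years

A = (37000000 − 2090000)/2090000 = 16.70335
24300000 = 37000000/(1 + 16.70335·e^(−0.039t)) → 1 + 16.70335·e^(−0.039t) = 1.52263
e^(−0.039t) = 0.031289 → t = ln(31.95995)/0.039 = 3.46448/0.039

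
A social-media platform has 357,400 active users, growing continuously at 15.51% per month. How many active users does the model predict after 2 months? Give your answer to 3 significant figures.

P(2) = 357400 · e^(0.1551·2) = 357400 · e^(0.3102)
= 357400 · 1.3637 ≈ 487385.6

≈ 487,000 active users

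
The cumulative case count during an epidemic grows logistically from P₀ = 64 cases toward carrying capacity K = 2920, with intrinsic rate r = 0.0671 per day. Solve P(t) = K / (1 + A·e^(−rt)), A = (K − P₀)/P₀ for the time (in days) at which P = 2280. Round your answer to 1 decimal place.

t ≈ 75.5 days

A = (2920 − 64)/64 = 44.625
2280 = 2920/(1 + 44.625·e^(−0.0671t)) → 1 + 44.625·e^(−0.0671t) = 1.2807
e^(−0.0671t) = 0.00629 → t = ln(158.97656)/0.0671 = 5.06876/0.0671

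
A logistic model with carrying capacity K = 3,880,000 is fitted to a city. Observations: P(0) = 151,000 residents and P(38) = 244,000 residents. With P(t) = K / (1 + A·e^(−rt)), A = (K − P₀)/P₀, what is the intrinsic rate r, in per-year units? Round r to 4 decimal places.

A = (3880000 − 151000)/151000 = 24.69536
244000 = 3880000/(1 + 24.69536·e^(−r·38)) → e^(−38r) = (15.90164 − 1)/24.69536 = 0.603418
r = −ln(0.603418)/38 = 0.50514/38

r ≈ 0.0133 per year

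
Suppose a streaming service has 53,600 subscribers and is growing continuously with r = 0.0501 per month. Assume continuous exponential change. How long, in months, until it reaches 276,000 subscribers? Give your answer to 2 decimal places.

t ≈ 32.71 months

276000 = 53600 · e^(0.0501·t)
t = ln(276000/53600) / 0.0501 = ln(5.14925) / 0.0501 = 1.63885 / 0.0501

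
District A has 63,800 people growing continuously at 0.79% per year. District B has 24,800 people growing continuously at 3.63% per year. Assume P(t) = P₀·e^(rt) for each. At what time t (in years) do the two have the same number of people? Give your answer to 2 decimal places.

63800·e^(0.0079t) = 24800·e^(0.0363t)
63800/24800 = e^((0.0363 − 0.0079)t) → ln(2.57258) = 0.0284·t
t = 0.94491 / 0.0284

t ≈ 33.27 years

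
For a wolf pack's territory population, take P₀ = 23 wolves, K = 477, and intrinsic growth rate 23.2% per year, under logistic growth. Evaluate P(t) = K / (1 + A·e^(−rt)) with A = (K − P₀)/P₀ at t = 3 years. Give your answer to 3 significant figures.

A = (477 − 23)/23 = 19.73913
P(3) = 477 / (1 + 19.73913·e^(−0.232·3)) = 477 / (1 + 19.73913·0.498576)
= 477 / 10.84145 ≈ 44

≈ 44.0 wolves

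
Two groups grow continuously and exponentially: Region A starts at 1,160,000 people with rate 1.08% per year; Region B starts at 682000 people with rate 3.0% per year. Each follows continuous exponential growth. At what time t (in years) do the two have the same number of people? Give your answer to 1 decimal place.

1160000·e^(0.0108t) = 682000·e^(0.03t)
1160000/682000 = e^((0.03 − 0.0108)t) → ln(1.70088) = 0.0192·t
t = 0.53115 / 0.0192

t ≈ 27.7 years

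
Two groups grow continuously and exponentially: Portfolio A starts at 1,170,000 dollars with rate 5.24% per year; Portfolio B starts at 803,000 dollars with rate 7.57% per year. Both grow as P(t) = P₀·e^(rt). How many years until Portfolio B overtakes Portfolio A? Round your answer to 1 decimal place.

t ≈ 16.2 years

1170000·e^(0.0524t) = 803000·e^(0.0757t)
1170000/803000 = e^((0.0757 − 0.0524)t) → ln(1.45704) = 0.0233·t
t = 0.3764 / 0.0233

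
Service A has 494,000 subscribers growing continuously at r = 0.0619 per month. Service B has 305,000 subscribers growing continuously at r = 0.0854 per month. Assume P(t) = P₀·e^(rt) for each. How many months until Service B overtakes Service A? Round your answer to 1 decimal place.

494000·e^(0.0619t) = 305000·e^(0.0854t)
494000/305000 = e^((0.0854 − 0.0619)t) → ln(1.61967) = 0.0235·t
t = 0.48222 / 0.0235

t ≈ 20.5 months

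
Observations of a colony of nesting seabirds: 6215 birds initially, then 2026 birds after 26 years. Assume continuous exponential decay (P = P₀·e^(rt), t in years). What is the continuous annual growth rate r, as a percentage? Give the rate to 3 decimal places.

2026 = 6215 · e^(r·26)
e^(26r) = 2026/6215 = 0.32599
r = ln(0.32599) / 26 = -1.1209 / 26

r ≈ -4.311% per year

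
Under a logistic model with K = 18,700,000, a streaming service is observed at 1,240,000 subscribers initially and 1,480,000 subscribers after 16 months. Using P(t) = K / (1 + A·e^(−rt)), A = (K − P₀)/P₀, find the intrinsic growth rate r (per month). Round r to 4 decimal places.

r ≈ 0.0119 per month

A = (18700000 − 1240000)/1240000 = 14.08065
1480000 = 18700000/(1 + 14.08065·e^(−r·16)) → e^(−16r) = (12.63514 − 1)/14.08065 = 0.826321
r = −ln(0.826321)/16 = 0.19077/16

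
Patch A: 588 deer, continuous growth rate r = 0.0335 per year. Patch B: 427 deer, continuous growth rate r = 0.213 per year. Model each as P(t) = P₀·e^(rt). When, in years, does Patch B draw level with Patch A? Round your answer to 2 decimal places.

588·e^(0.0335t) = 427·e^(0.213t)
588/427 = e^((0.213 − 0.0335)t) → ln(1.37705) = 0.1795·t
t = 0.31994 / 0.1795

t ≈ 1.78 years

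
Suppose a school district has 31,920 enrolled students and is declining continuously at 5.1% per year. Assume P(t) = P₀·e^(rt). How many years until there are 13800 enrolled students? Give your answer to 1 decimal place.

t ≈ 16.4 years

13800 = 31920 · e^(-0.051·t)
t = ln(13800/31920) / -0.051 = ln(0.43233) / -0.051 = -0.83856 / -0.051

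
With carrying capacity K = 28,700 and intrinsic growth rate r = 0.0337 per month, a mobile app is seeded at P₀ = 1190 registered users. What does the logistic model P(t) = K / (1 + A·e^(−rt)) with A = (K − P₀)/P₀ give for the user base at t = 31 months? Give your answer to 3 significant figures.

≈ 3,140 registered users

A = (28700 − 1190)/1190 = 23.11765
P(31) = 28700 / (1 + 23.11765·e^(−0.0337·31)) = 28700 / (1 + 23.11765·0.351797)
= 28700 / 9.13273 ≈ 3142.54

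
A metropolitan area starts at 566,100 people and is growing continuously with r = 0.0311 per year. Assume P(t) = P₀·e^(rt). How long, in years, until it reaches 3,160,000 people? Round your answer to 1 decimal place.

t ≈ 55.3 years

3160000 = 566100 · e^(0.0311·t)
t = ln(3160000/566100) / 0.0311 = ln(5.58205) / 0.0311 = 1.71956 / 0.0311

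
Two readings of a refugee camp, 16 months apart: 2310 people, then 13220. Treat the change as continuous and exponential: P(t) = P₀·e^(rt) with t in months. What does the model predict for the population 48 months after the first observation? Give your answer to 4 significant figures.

≈ 433,000 people

r = ln(13220/2310) / 16 ≈ 0.10903 per month
P(48) = 2310 · e^(0.10903·48) = 2310 · 187.43834 ≈ 432982.56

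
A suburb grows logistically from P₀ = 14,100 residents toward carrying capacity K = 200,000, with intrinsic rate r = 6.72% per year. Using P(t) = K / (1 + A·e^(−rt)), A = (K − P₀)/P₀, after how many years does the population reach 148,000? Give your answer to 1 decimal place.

A = (200000 − 14100)/14100 = 13.1844
148000 = 200000/(1 + 13.1844·e^(−0.0672t)) → 1 + 13.1844·e^(−0.0672t) = 1.35135
e^(−0.0672t) = 0.026649 → t = ln(37.52482)/0.0672 = 3.625/0.0672

t ≈ 53.9 years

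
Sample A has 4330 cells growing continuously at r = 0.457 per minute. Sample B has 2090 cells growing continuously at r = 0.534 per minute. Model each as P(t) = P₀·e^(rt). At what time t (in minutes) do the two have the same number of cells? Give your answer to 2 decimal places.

t ≈ 9.46 minutes

4330·e^(0.457t) = 2090·e^(0.534t)
4330/2090 = e^((0.534 − 0.457)t) → ln(2.07177) = 0.077·t
t = 0.7284 / 0.077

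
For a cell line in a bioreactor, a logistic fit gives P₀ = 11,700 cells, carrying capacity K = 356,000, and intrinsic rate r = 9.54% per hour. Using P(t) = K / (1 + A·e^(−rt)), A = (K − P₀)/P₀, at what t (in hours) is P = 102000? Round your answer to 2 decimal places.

t ≈ 25.89 hours

A = (356000 − 11700)/11700 = 29.42735
102000 = 356000/(1 + 29.42735·e^(−0.0954t)) → 1 + 29.42735·e^(−0.0954t) = 3.4902
e^(−0.0954t) = 0.084622 → t = ln(11.81728)/0.0954 = 2.46956/0.0954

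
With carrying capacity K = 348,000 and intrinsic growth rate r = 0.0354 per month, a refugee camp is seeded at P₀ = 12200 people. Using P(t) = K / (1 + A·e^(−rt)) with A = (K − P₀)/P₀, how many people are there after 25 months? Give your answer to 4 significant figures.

≈ 28,160 people

A = (348000 − 12200)/12200 = 27.52459
P(25) = 348000 / (1 + 27.52459·e^(−0.0354·25)) = 348000 / (1 + 27.52459·0.412714)
= 348000 / 12.35979 ≈ 28155.82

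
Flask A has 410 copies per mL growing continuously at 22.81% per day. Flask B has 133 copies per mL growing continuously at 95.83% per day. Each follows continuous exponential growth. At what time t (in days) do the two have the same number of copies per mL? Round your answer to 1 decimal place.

t ≈ 1.5 days

410·e^(0.2281t) = 133·e^(0.9583t)
410/133 = e^((0.9583 − 0.2281)t) → ln(3.08271) = 0.7302·t
t = 1.12581 / 0.7302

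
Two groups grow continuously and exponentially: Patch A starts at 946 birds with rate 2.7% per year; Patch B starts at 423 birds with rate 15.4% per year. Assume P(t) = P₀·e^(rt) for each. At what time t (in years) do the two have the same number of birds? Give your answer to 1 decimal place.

946·e^(0.027t) = 423·e^(0.154t)
946/423 = e^((0.154 − 0.027)t) → ln(2.23641) = 0.127·t
t = 0.80487 / 0.127

t ≈ 6.3 years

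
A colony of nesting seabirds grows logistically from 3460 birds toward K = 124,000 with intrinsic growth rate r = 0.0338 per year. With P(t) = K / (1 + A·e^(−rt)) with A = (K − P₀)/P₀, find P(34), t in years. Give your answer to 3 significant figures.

≈ 10,300 birds

A = (124000 − 3460)/3460 = 34.83815
P(34) = 124000 / (1 + 34.83815·e^(−0.0338·34)) = 124000 / (1 + 34.83815·0.31689)
= 124000 / 12.03987 ≈ 10299.12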